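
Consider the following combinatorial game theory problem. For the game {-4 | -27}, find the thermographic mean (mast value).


Game = {-4 | -27}, a switch {a | b} with numbers a > b.
Its thermograph has left wall a - t and right wall b + t, which meet at t = (a - b)/2, where both equal (a + b)/2. So the mast (mean value) is at (a + b)/2.
Mean = (-4 + (-27))/2 = -31/2 = -31/2

-31/2


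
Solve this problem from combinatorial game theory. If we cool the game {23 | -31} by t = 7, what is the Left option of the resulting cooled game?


Original game: {23 | -31} (a switch {a | b} with a > b).
Cooling by t (for t below the temperature (a - b)/2 = 27) taxes each move by t: {a | b} cooled by t is {a - t | b + t}.
Cooling amount: t = 7
Cooled Left option: 23 - 7 = 16
Cooled Right option: -31 + 7 = -24
Cooled game: {16 | -24}
Left option = 16

16


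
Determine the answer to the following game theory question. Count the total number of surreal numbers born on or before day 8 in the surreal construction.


Day 0: {|} = 0 is born. Count = 1.
Day n: the number of surreal numbers born by day n is 2^(n+1) - 1.
By day 0: 2^1 - 1 = 1
By day 1: 2^2 - 1 = 3
By day 2: 2^3 - 1 = 7
By day 3: 2^4 - 1 = 15
By day 4: 2^5 - 1 = 31
By day 5: 2^6 - 1 = 63
By day 6: 2^7 - 1 = 127
By day 7: 2^8 - 1 = 255
By day 8: 2^9 - 1 = 511
By day 8: 511 surreal numbers.

511


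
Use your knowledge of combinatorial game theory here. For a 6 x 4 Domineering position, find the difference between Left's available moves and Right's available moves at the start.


Board is 6 x 4 (rows x cols).
Left (vertical) placements: (rows-1) * cols = 5 * 4 = 20
Right (horizontal) placements: rows * (cols-1) = 6 * 3 = 18
Advantage = Left - Right = 20 - 18 = 2

2


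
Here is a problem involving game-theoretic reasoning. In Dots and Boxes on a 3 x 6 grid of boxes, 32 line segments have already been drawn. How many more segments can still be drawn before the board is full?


Grid: 3 x 6 boxes, i.e. 4 rows and 7 columns of dots.
Horizontal edges: (rows + 1) * cols = 4 * 6 = 24
Vertical edges: rows * (cols + 1) = 3 * 7 = 21
Total edges: 24 + 21 = 45
Edges drawn: 32
Remaining: 45 - 32 = 13

13


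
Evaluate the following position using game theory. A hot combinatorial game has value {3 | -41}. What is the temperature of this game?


The game is {3 | -41}, a switch {a | b} with numbers a > b.
Cooling {a | b} by t gives {a - t | b + t}, which stops being hot when a - t = b + t, i.e. at t = (a - b)/2. So the temperature of a switch is (a - b)/2.
Temperature = (Left option - Right option) / 2
= (3 - (-41)) / 2
= 44 / 2
= 22

22


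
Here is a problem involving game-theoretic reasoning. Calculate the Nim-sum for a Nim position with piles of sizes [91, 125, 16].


We need the XOR (exclusive or) of all pile sizes.
After XOR-ing pile 1 (size 91): 0 XOR 91 = 91
After XOR-ing pile 2 (size 125): 91 XOR 125 = 38
After XOR-ing pile 3 (size 16): 38 XOR 16 = 54
The Nim-value of this position is 54.

54


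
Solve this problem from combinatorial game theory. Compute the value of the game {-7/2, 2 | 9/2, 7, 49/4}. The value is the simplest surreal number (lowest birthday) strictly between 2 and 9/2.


Left options: {-7/2, 2}, max = 2
Right options: {9/2, 7, 49/4}, min = 9/2
All options are numbers and max(Left) < min(Right), so by the simplicity theorem the value is the simplest (earliest-born) number strictly between 2 and 9/2.
Integers 3 through 4 all lie strictly between 2 and 9/2.
Among integers, the simplest (lowest birthday = smallest |n|; 0 is born on day 0, +-n on day n) is 3.
No non-integer in the interval can be simpler: if x is a non-integer in the interval, then floor(x) or ceil(x) also lies in the interval (the interval contains an integer), and both are proper prefixes of x's sign expansion, i.e. born earlier. So the game value is 3.
Game value = 3

3


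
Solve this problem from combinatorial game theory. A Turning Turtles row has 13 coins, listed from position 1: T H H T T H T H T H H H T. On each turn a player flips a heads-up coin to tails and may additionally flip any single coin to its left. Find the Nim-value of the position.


Coins: T H H T T H T H T H H H T
Key fact: a single head at position k behaves exactly like a Nim heap of size k (turning it to T and optionally flipping a coin at j < k corresponds to moving the heap from k to j, or to 0), and heads combine as a disjunctive sum (two heads at the same place would cancel, matching j XOR j = 0). So the Nim-value is the XOR of the 1-indexed positions of the heads.
Face-up positions (1-indexed): [2, 3, 6, 8, 10, 11, 12]
XOR 0 with 2: 0 XOR 2 = 2
XOR 2 with 3: 2 XOR 3 = 1
XOR 1 with 6: 1 XOR 6 = 7
XOR 7 with 8: 7 XOR 8 = 15
XOR 15 with 10: 15 XOR 10 = 5
XOR 5 with 11: 5 XOR 11 = 14
XOR 14 with 12: 14 XOR 12 = 2
Nim-value = 2

2


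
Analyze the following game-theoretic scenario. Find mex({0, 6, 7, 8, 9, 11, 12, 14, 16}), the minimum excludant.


Set = {0, 6, 7, 8, 9, 11, 12, 14, 16}
0 is in the set.
1 is NOT in the set. This is the mex.
mex = 1

1


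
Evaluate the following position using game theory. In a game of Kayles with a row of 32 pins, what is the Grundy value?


Kayles: a move removes 1 or 2 adjacent pins from a contiguous row.
Removing pins from a row of k leaves two independent rows (a, b) with a + b = k - 1 (one pin) or a + b = k - 2 (two pins); an end removal gives a = 0.
By Sprague-Grundy, G(k) = mex{ G(a) XOR G(b) } over all these splits. G(0) = 0.
G(1): splits (0,0):0^0=0 -> mex({0}) = 1
G(2): splits (0,1):0^1=1 (0,0):0^0=0 -> mex({0, 1}) = 2
G(3): splits (0,2):0^2=2 (1,1):1^1=0 (0,1):0^1=1 -> mex({0, 1, 2}) = 3
G(4): splits (0,3):0^3=3 (1,2):1^2=3 (0,2):0^2=2 (1,1):1^1=0 -> mex({0, 2, 3}) = 1
G(5): splits (0,4):0^1=1 (1,3):1^3=2 (2,2):2^2=0 (0,3):0^3=3 (1,2):1^2=3 -> mex({0, 1, 2, 3}) = 4
G(6) = mex({0, 1, 2, 4}) = 3
G(7) = mex({0, 1, 3, 4, 5}) = 2
G(8) = mex({0, 2, 3, 5, 6}) = 1
G(9) = mex({0, 1, 2, 3, 6, 7}) = 4
G(10) = mex({0, 1, 3, 4, 5, 7}) = 2
G(11) = mex({0, 1, 2, 3, 4, 5}) = 6
G(12) = mex({0, 1, 2, 3, 5, 6, 7}) = 4
G(13) = mex({0, 2, 3, 4, 6, 7}) = 1
G(14) = mex({0, 1, 4, 5, 6, 7}) = 2
G(15) = mex({0, 1, 2, 3, 4, 5, 6}) = 7
G(16) = mex({0, 2, 3, 5, 6, 7}) = 1
G(17) = mex({0, 1, 2, 3, 5, 6, 7}) = 4
G(18) = mex({0, 1, 2, 4, 5, 6}) = 3
G(19) = mex({0, 1, 3, 4, 5, 7}) = 2
G(20) = mex({0, 2, 3, 4, 5, 6, 7}) = 1
G(21) = mex({0, 1, 2, 3, 5, 6, 7}) = 4
G(22) = mex({0, 1, 2, 3, 4, 5, 7}) = 6
G(23) = mex({0, 1, 2, 3, 4, 5, 6}) = 7
G(24) = mex({0, 1, 2, 3, 5, 6, 7}) = 4
G(25) = mex({0, 2, 3, 4, 6, 7}) = 1
G(26) = mex({0, 1, 3, 4, 5, 6, 7}) = 2
G(27) = mex({0, 1, 2, 3, 4, 5, 6, 7}) = 8
G(28) = mex({0, 1, 2, 3, 4, 6, 7, 8}) = 5
G(29) = mex({0, 1, 2, 3, 5, 6, 7, 8, 9}) = 4
G(30) = mex({0, 1, 2, 3, 4, 5, 6, 9, 10}) = 7
G(31) = mex({0, 1, 3, 4, 5, 7, 10, 11}) = 2
G(32) = mex({0, 2, 3, 4, 5, 6, 7, 9, 11}) = 1
Therefore G(32) = 1.

1


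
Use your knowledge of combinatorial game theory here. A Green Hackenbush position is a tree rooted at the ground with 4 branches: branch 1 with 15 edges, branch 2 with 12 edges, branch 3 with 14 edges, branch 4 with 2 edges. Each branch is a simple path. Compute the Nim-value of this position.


The tree has 4 branches from the ground vertex.
In Green Hackenbush, the Nim-value of a simple path of length k is k.
Branch 1: length 15, Nim-value = 15
Branch 2: length 12, Nim-value = 12
Branch 3: length 14, Nim-value = 14
Branch 4: length 2, Nim-value = 2
Total Nim-value = XOR of all branch values:
0 XOR 15 = 15
15 XOR 12 = 3
3 XOR 14 = 13
13 XOR 2 = 15
Nim-value of the tree = 15

15


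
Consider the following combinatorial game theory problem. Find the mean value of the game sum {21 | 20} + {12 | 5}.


G1 = {21 | 20}, G2 = {12 | 5}
Each is a switch {a | b} with numbers a > b; its mean value is (a + b)/2, and mean value is additive over game sums: m(G1 + G2) = m(G1) + m(G2).
Mean of G1 = (21 + (20))/2 = 41/2 = 41/2
Mean of G2 = (12 + (5))/2 = 17/2 = 17/2
Mean of G1 + G2 = 41/2 + 17/2 = 29

29


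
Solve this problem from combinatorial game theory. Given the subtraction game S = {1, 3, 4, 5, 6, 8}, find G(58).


The subtraction set is S = {1, 3, 4, 5, 6, 8}.
G(k) = mex{ G(k - s) : s in S, s <= k }. We compute iteratively: G(0) = 0.
G(1) = mex({0}) = 1
G(2) = mex({1}) = 0
G(3) = mex({0}) = 1
G(4) = mex({0, 1}) = 2
G(5) = mex({0, 1, 2}) = 3
G(6) = mex({0, 1, 3}) = 2
G(7) = mex({0, 1, 2}) = 3
G(8) = mex({0, 1, 2, 3}) = 4
G(9) = mex({1, 2, 3, 4}) = 0
G(10) = mex({0, 2, 3}) = 1
G(11) = mex({1, 2, 3, 4}) = 0
G(12) = mex({0, 2, 3, 4}) = 1
G(13) = mex({0, 1, 3, 4}) = 2
G(14) = mex({0, 1, 2, 4}) = 3
G(15) = mex({0, 1, 3}) = 2
G(16) = mex({0, 1, 2, 4}) = 3
Observe that G(9)..G(16) = 0, 1, 0, 1, 2, 3, 2, 3 repeats G(0)..G(7) = 0, 1, 0, 1, 2, 3, 2, 3.
For k >= max(S) = 8, G(k) is determined by the previous 8 values G(k-8)..G(k-1); a window of 8 consecutive values has recurred shifted by 9, so by induction G(k + 9) = G(k) for all k >= 0: the sequence is periodic from the start with period 9.
One period: G(0..8) = 0, 1, 0, 1, 2, 3, 2, 3, 4.
58 mod 9 = 4, so G(58) = G(4) = 2.

2


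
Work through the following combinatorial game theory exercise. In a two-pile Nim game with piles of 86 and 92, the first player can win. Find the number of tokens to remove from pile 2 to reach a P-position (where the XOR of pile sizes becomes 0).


Piles: 86 and 92
Current XOR: 86 XOR 92 = 10 (non-zero, so this is an N-position).
To make the XOR zero, we need to find a move that balances the piles.
For pile 2 (size 92): target = 92 XOR 10 = 86
We reduce pile 2 from 92 to 86.
Tokens removed: 92 - 86 = 6
Verification: 86 XOR 86 = 0

6


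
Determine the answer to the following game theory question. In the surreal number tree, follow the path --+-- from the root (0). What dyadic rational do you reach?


Sign expansion: --+--
Rule: track bounds (lo, hi), initially (-inf, +inf). On '+', the current value becomes lo and we move to the simplest number in (value, hi): value + 1 if hi = +inf, otherwise the midpoint (value + hi)/2. On '-', the current value becomes hi and we move to value - 1 if lo = -inf, otherwise the midpoint (lo + value)/2.
Start at 0.
Step 1: sign = -, move left. Bounds: (-inf, 0). Value = -1
Step 2: sign = -, move left. Bounds: (-inf, -1). Value = -2
Step 3: sign = +, move right. Bounds: (-2, -1). Value = -3/2
Step 4: sign = -, move left. Bounds: (-2, -3/2). Value = -7/4
Step 5: sign = -, move left. Bounds: (-2, -7/4). Value = -15/8
The surreal number with sign expansion --+-- is -15/8.

-15/8


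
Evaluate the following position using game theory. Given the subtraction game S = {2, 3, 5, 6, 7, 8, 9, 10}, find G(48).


The subtraction set is S = {2, 3, 5, 6, 7, 8, 9, 10}.
G(k) = mex{ G(k - s) : s in S, s <= k }. We compute iteratively: G(0) = 0.
G(1) = mex({}) = 0
G(2) = mex({0}) = 1
G(3) = mex({0}) = 1
G(4) = mex({0, 1}) = 2
G(5) = mex({0, 1}) = 2
G(6) = mex({0, 1, 2}) = 3
G(7) = mex({0, 1, 2}) = 3
G(8) = mex({0, 1, 2, 3}) = 4
G(9) = mex({0, 1, 2, 3}) = 4
G(10) = mex({0, 1, 2, 3, 4}) = 5
G(11) = mex({0, 1, 2, 3, 4}) = 5
G(12) = mex({1, 2, 3, 4, 5}) = 0
G(13) = mex({1, 2, 3, 4, 5}) = 0
G(14) = mex({0, 2, 3, 4, 5}) = 1
G(15) = mex({0, 2, 3, 4, 5}) = 1
G(16) = mex({0, 1, 3, 4, 5}) = 2
G(17) = mex({0, 1, 3, 4, 5}) = 2
G(18) = mex({0, 1, 2, 4, 5}) = 3
G(19) = mex({0, 1, 2, 4, 5}) = 3
G(20) = mex({0, 1, 2, 3, 5}) = 4
G(21) = mex({0, 1, 2, 3, 5}) = 4
Observe that G(12)..G(21) = 0, 0, 1, 1, 2, 2, 3, 3, 4, 4 repeats G(0)..G(9) = 0, 0, 1, 1, 2, 2, 3, 3, 4, 4.
For k >= max(S) = 10, G(k) is determined by the previous 10 values G(k-10)..G(k-1); a window of 10 consecutive values has recurred shifted by 12, so by induction G(k + 12) = G(k) for all k >= 0: the sequence is periodic from the start with period 12.
One period: G(0..11) = 0, 0, 1, 1, 2, 2, 3, 3, 4, 4, 5, 5.
48 mod 12 = 0, so G(48) = G(0) = 0.

0


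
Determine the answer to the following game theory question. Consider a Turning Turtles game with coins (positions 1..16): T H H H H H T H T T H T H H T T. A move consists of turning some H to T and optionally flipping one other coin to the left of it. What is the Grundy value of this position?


Coins: T H H H H H T H T T H T H H T T
Key fact: a single head at position k behaves exactly like a Nim heap of size k (turning it to T and optionally flipping a coin at j < k corresponds to moving the heap from k to j, or to 0), and heads combine as a disjunctive sum (two heads at the same place would cancel, matching j XOR j = 0). So the Nim-value is the XOR of the 1-indexed positions of the heads.
Face-up positions (1-indexed): [2, 3, 4, 5, 6, 8, 11, 13, 14]
XOR 0 with 2: 0 XOR 2 = 2
XOR 2 with 3: 2 XOR 3 = 1
XOR 1 with 4: 1 XOR 4 = 5
XOR 5 with 5: 5 XOR 5 = 0
XOR 0 with 6: 0 XOR 6 = 6
XOR 6 with 8: 6 XOR 8 = 14
XOR 14 with 11: 14 XOR 11 = 5
XOR 5 with 13: 5 XOR 13 = 8
XOR 8 with 14: 8 XOR 14 = 6
Nim-value = 6

6


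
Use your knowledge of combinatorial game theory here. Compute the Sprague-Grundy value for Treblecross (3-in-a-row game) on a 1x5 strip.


Treblecross: place X on empty cells; 3-in-a-row wins.
Playing within two cells of an existing X lets the opponent win at once, so sensible play treats the cells i-2..i+2 around each X as dead. The player left with no safe cell loses, so this is a normal-play take-away game on strips of safe cells.
Placing X at cell i (0-indexed) of a strip of k safe cells leaves independent strips of sizes max(0, i-2) and max(0, k-i-3). Hence G(k) = mex{ G(max(0,i-2)) XOR G(max(0,k-i-3)) : 0 <= i < k }, with G(0) = 0.
G(1): splits (0,0):0^0=0 -> mex({0}) = 1
G(2): splits (0,0):0^0=0 -> mex({0}) = 1
G(3): splits (0,0):0^0=0 -> mex({0}) = 1
G(4): splits (0,1):0^1=1 (0,0):0^0=0 -> mex({0, 1}) = 2
G(5): splits (0,2):0^1=1 (0,1):0^1=1 (0,0):0^0=0 -> mex({0, 1}) = 2
Therefore G(5) = 2.

2


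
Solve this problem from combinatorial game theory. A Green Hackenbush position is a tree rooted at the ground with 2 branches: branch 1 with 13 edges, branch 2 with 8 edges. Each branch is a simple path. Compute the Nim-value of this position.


The tree has 2 branches from the ground vertex.
In Green Hackenbush, the Nim-value of a simple path of length k is k.
Branch 1: length 13, Nim-value = 13
Branch 2: length 8, Nim-value = 8
Total Nim-value = XOR of all branch values:
0 XOR 13 = 13
13 XOR 8 = 5
Nim-value of the tree = 5

5


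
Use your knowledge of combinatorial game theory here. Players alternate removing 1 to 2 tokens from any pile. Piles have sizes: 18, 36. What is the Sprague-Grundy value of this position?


Subtraction set: {1, 2}
For this subtraction set, G(n) = n mod 3 (period = max + 1 = 3).
Pile 1 (size 18): G(18) = 18 mod 3 = 0
Pile 2 (size 36): G(36) = 36 mod 3 = 0
Total Grundy value = XOR of all: 0 XOR 0 = 0

0


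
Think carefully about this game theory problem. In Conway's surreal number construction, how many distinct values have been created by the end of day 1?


Day 0: {|} = 0 is born. Count = 1.
Day n: the number of surreal numbers born by day n is 2^(n+1) - 1.
By day 0: 2^1 - 1 = 1
By day 1: 2^2 - 1 = 3
By day 1: 3 surreal numbers.

3


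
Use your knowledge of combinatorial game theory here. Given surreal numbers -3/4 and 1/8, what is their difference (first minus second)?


x = -3/4, y = 1/8
Converting to common denominator: 8
x = -6/8, y = 1/8
x - y = -3/4 - 1/8 = -7/8

-7/8


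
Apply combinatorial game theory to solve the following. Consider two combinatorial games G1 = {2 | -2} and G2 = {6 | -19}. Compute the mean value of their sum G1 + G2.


G1 = {2 | -2}, G2 = {6 | -19}
Each is a switch {a | b} with numbers a > b; its mean value is (a + b)/2, and mean value is additive over game sums: m(G1 + G2) = m(G1) + m(G2).
Mean of G1 = (2 + (-2))/2 = 0/2 = 0
Mean of G2 = (6 + (-19))/2 = -13/2 = -13/2
Mean of G1 + G2 = 0 + -13/2 = -13/2

-13/2


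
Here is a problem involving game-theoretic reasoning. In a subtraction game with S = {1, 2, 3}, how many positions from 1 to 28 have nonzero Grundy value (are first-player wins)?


Subtraction set S = {1, 2, 3}, so G(n) = n mod 4.
G(n) = 0 when n is a multiple of 4.
Multiples of 4 in [1, 28]: 7
N-positions (nonzero Grundy) = 28 - 7 = 21

21


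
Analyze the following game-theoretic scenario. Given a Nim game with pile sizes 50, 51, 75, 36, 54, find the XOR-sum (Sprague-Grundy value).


We need the XOR (exclusive or) of all pile sizes.
After XOR-ing pile 1 (size 50): 0 XOR 50 = 50
After XOR-ing pile 2 (size 51): 50 XOR 51 = 1
After XOR-ing pile 3 (size 75): 1 XOR 75 = 74
After XOR-ing pile 4 (size 36): 74 XOR 36 = 110
After XOR-ing pile 5 (size 54): 110 XOR 54 = 88
The Nim-value of this position is 88.

88


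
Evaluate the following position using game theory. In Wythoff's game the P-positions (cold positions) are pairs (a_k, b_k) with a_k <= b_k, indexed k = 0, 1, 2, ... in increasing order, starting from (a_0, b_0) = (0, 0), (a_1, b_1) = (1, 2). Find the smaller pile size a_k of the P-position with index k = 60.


By Wythoff's theorem, a_k = floor(k * phi) and b_k = floor(k * phi^2) = a_k + k, where phi = (1 + sqrt(5))/2 is the golden ratio.
phi = (1 + sqrt(5))/2 = 1.618034
k = 60
k * phi = 60 * 1.618034 = 97.082039
a_60 = floor(k * phi) = 97

97


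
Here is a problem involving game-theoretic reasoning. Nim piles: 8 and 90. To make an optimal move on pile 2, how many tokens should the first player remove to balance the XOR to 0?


Piles: 8 and 90
Current XOR: 8 XOR 90 = 82 (non-zero, so this is an N-position).
To make the XOR zero, we need to find a move that balances the piles.
For pile 2 (size 90): target = 90 XOR 82 = 8
We reduce pile 2 from 90 to 8.
Tokens removed: 90 - 8 = 82
Verification: 8 XOR 8 = 0

82


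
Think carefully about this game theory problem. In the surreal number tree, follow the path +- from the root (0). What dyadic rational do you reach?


Sign expansion: +-
Rule: track bounds (lo, hi), initially (-inf, +inf). On '+', the current value becomes lo and we move to the simplest number in (value, hi): value + 1 if hi = +inf, otherwise the midpoint (value + hi)/2. On '-', the current value becomes hi and we move to value - 1 if lo = -inf, otherwise the midpoint (lo + value)/2.
Start at 0.
Step 1: sign = +, move right. Bounds: (0, +inf). Value = 1
Step 2: sign = -, move left. Bounds: (0, 1). Value = 1/2
The surreal number with sign expansion +- is 1/2.

1/2


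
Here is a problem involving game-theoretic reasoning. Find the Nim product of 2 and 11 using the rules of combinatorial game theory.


Nim multiplication is bilinear over XOR: (u XOR v) * w = (u*w) XOR (v*w).
So we split each operand into its bit components and XOR the pairwise Nim products.
2 = 2 (as XOR of powers of 2).
11 = 1 + 2 + 8 (as XOR of powers of 2).
Using the standard Nim-product table on single bits:
  2*2 = 3,   2*4 = 8,   2*8 = 12,
  4*4 = 6,   4*8 = 11,  8*8 = 13,
and  1*x = x (identity), k*l = l*k (commutative).
Pairwise Nim products:
  2 * 1 = 2
  2 * 2 = 3
  2 * 8 = 12
XOR them: 2 XOR 3 XOR 12 = 13.
Result: 2 * 11 = 13 (in Nim).

13


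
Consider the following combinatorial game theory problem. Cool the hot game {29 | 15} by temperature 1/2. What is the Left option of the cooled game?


Original game: {29 | 15} (a switch {a | b} with a > b).
Cooling by t (for t below the temperature (a - b)/2 = 7) taxes each move by t: {a | b} cooled by t is {a - t | b + t}.
Cooling amount: t = 1/2
Cooled Left option: 29 - 1/2 = 57/2
Cooled Right option: 15 + 1/2 = 31/2
Cooled game: {57/2 | 31/2}
Left option = 57/2

57/2


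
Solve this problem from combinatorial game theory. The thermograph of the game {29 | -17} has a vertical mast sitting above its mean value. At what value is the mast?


Game = {29 | -17}, a switch {a | b} with numbers a > b.
Its thermograph has left wall a - t and right wall b + t, which meet at t = (a - b)/2, where both equal (a + b)/2. So the mast (mean value) is at (a + b)/2.
Mean = (29 + (-17))/2 = 12/2 = 6

6


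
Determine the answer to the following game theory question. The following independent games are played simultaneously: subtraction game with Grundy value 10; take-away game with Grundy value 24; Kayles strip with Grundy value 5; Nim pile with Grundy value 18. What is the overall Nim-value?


By the Sprague-Grundy theorem, the Grundy value of a sum of games is the XOR of individual Grundy values.
subtraction game: Grundy value = 10. Running XOR: 0 XOR 10 = 10
take-away game: Grundy value = 24. Running XOR: 10 XOR 24 = 18
Kayles strip: Grundy value = 5. Running XOR: 18 XOR 5 = 23
Nim pile: Grundy value = 18. Running XOR: 23 XOR 18 = 5
The combined Grundy value is 5.

5


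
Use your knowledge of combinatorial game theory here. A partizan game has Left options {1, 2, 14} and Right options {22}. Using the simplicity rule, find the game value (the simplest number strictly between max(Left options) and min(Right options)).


Left options: {1, 2, 14}, max = 14
Right options: {22}, min = 22
All options are numbers and max(Left) < min(Right), so by the simplicity theorem the value is the simplest (earliest-born) number strictly between 14 and 22.
Integers 15 through 21 all lie strictly between 14 and 22.
Among integers, the simplest (lowest birthday = smallest |n|; 0 is born on day 0, +-n on day n) is 15.
No non-integer in the interval can be simpler: if x is a non-integer in the interval, then floor(x) or ceil(x) also lies in the interval (the interval contains an integer), and both are proper prefixes of x's sign expansion, i.e. born earlier. So the game value is 15.
Game value = 15

15


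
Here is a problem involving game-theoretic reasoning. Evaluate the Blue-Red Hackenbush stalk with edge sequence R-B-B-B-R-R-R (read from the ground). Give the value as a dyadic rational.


Edges (from ground): R-B-B-B-R-R-R
By Berlekamp's sign-expansion rule, a Blue-Red Hackenbush stalk has the value of the surreal number whose sign sequence is the edge sequence with B -> + and R -> -.
Sign sequence: -+++---
Trace the sign expansion in the surreal number tree, starting from 0:
Edge 1: R (sign -) -> bounds (-inf, 0), value = -1
Edge 2: B (sign +) -> bounds (-1, 0), value = -1/2
Edge 3: B (sign +) -> bounds (-1/2, 0), value = -1/4
Edge 4: B (sign +) -> bounds (-1/4, 0), value = -1/8
Edge 5: R (sign -) -> bounds (-1/4, -1/8), value = -3/16
Edge 6: R (sign -) -> bounds (-1/4, -3/16), value = -7/32
Edge 7: R (sign -) -> bounds (-1/4, -7/32), value = -15/64
Game value = -15/64

-15/64


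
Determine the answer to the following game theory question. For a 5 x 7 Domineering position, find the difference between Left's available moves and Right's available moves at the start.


Board is 5 x 7 (rows x cols).
Left (vertical) placements: (rows-1) * cols = 4 * 7 = 28
Right (horizontal) placements: rows * (cols-1) = 5 * 6 = 30
Advantage = Left - Right = 28 - 30 = -2

-2


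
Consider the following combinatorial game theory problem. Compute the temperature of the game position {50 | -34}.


The game is {50 | -34}, a switch {a | b} with numbers a > b.
Cooling {a | b} by t gives {a - t | b + t}, which stops being hot when a - t = b + t, i.e. at t = (a - b)/2. So the temperature of a switch is (a - b)/2.
Temperature = (Left option - Right option) / 2
= (50 - (-34)) / 2
= 84 / 2
= 42

42


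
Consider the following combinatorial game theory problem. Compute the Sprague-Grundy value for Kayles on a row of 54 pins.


Kayles: a move removes 1 or 2 adjacent pins from a contiguous row.
Removing pins from a row of k leaves two independent rows (a, b) with a + b = k - 1 (one pin) or a + b = k - 2 (two pins); an end removal gives a = 0.
By Sprague-Grundy, G(k) = mex{ G(a) XOR G(b) } over all these splits. G(0) = 0.
G(1): splits (0,0):0^0=0 -> mex({0}) = 1
G(2): splits (0,1):0^1=1 (0,0):0^0=0 -> mex({0, 1}) = 2
G(3): splits (0,2):0^2=2 (1,1):1^1=0 (0,1):0^1=1 -> mex({0, 1, 2}) = 3
G(4): splits (0,3):0^3=3 (1,2):1^2=3 (0,2):0^2=2 (1,1):1^1=0 -> mex({0, 2, 3}) = 1
G(5): splits (0,4):0^1=1 (1,3):1^3=2 (2,2):2^2=0 (0,3):0^3=3 (1,2):1^2=3 -> mex({0, 1, 2, 3}) = 4
G(6) = mex({0, 1, 2, 4}) = 3
G(7) = mex({0, 1, 3, 4, 5}) = 2
G(8) = mex({0, 2, 3, 5, 6}) = 1
G(9) = mex({0, 1, 2, 3, 6, 7}) = 4
G(10) = mex({0, 1, 3, 4, 5, 7}) = 2
G(11) = mex({0, 1, 2, 3, 4, 5}) = 6
G(12) = mex({0, 1, 2, 3, 5, 6, 7}) = 4
G(13) = mex({0, 2, 3, 4, 6, 7}) = 1
G(14) = mex({0, 1, 4, 5, 6, 7}) = 2
G(15) = mex({0, 1, 2, 3, 4, 5, 6}) = 7
G(16) = mex({0, 2, 3, 5, 6, 7}) = 1
G(17) = mex({0, 1, 2, 3, 5, 6, 7}) = 4
G(18) = mex({0, 1, 2, 4, 5, 6}) = 3
G(19) = mex({0, 1, 3, 4, 5, 7}) = 2
G(20) = mex({0, 2, 3, 4, 5, 6, 7}) = 1
G(21) = mex({0, 1, 2, 3, 5, 6, 7}) = 4
G(22) = mex({0, 1, 2, 3, 4, 5, 7}) = 6
G(23) = mex({0, 1, 2, 3, 4, 5, 6}) = 7
G(24) = mex({0, 1, 2, 3, 5, 6, 7}) = 4
G(25) = mex({0, 2, 3, 4, 6, 7}) = 1
G(26) = mex({0, 1, 3, 4, 5, 6, 7}) = 2
G(27) = mex({0, 1, 2, 3, 4, 5, 6, 7}) = 8
G(28) = mex({0, 1, 2, 3, 4, 6, 7, 8}) = 5
G(29) = mex({0, 1, 2, 3, 5, 6, 7, 8, 9}) = 4
G(30) = mex({0, 1, 2, 3, 4, 5, 6, 9, 10}) = 7
G(31) = mex({0, 1, 3, 4, 5, 7, 10, 11}) = 2
G(32) = mex({0, 2, 3, 4, 5, 6, 7, 9, 11}) = 1
G(33) = mex({0, 1, 2, 3, 4, 5, 6, 7, 9, 12}) = 8
G(34) = mex({0, 1, 2, 3, 4, 5, 7, 8, 11, 12}) = 6
G(35) = mex({0, 1, 2, 3, 4, 5, 6, 8, 9, 10, 11}) = 7
G(36) = mex({0, 1, 2, 3, 5, 6, 7, 9, 10}) = 4
G(37) = mex({0, 2, 3, 4, 6, 7, 9, 10, 11, 12}) = 1
G(38) = mex({0, 1, 3, 4, 5, 6, 7, 9, 10, 11, 12}) = 2
G(39) = mex({0, 1, 2, 4, 5, 6, 7, 9, 10, 12, 14}) = 3
G(40) = mex({0, 2, 3, 4, 6, 7, 11, 12, 14}) = 1
G(41) = mex({0, 1, 2, 3, 5, 6, 7, 9, 10, 11, 12}) = 4
G(42) = mex({0, 1, 2, 3, 4, 5, 6, 9, 10}) = 7
G(43) = mex({0, 1, 3, 4, 5, 7, 9, 10, 12, 15}) = 2
G(44) = mex({0, 2, 3, 4, 5, 6, 7, 9, 10, 12, 15}) = 1
G(45) = mex({0, 1, 2, 3, 4, 5, 6, 7, 9, 10, 12, 14}) = 8
G(46) = mex({0, 1, 3, 4, 5, 7, 8, 11, 12, 14}) = 2
G(47) = mex({0, 1, 2, 3, 4, 5, 6, 8, 9, 10, 11, 12}) = 7
G(48) = mex({0, 1, 2, 3, 5, 6, 7, 9, 10}) = 4
G(49) = mex({0, 2, 3, 4, 6, 7, 9, 10, 11, 12, 15}) = 1
G(50) = mex({0, 1, 4, 5, 6, 7, 9, 11, 12, 14, 15}) = 2
G(51) = mex({0, 1, 2, 3, 4, 5, 6, 7, 9, 12, 14, 15}) = 8
G(52) = mex({0, 2, 3, 4, 5, 6, 7, 8, 11, 12, 15}) = 1
G(53) = mex({0, 1, 2, 3, 5, 6, 7, 8, 9, 10, 11, 12}) = 4
G(54) = mex({0, 1, 2, 3, 4, 5, 6, 9, 10}) = 7
Therefore G(54) = 7.

7


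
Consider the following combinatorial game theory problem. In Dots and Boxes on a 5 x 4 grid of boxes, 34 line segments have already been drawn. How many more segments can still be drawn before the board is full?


Grid: 5 x 4 boxes, i.e. 6 rows and 5 columns of dots.
Horizontal edges: (rows + 1) * cols = 6 * 4 = 24
Vertical edges: rows * (cols + 1) = 5 * 5 = 25
Total edges: 24 + 25 = 49
Edges drawn: 34
Remaining: 49 - 34 = 15

15


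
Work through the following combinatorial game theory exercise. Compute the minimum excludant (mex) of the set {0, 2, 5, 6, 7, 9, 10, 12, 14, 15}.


Set = {0, 2, 5, 6, 7, 9, 10, 12, 14, 15}
0 is in the set.
1 is NOT in the set. This is the mex.
mex = 1

1


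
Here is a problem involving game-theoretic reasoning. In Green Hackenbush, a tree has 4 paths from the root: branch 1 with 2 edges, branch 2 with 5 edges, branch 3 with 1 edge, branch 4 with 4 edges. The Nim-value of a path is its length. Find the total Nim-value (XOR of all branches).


The tree has 4 branches from the ground vertex.
In Green Hackenbush, the Nim-value of a simple path of length k is k.
Branch 1: length 2, Nim-value = 2
Branch 2: length 5, Nim-value = 5
Branch 3: length 1, Nim-value = 1
Branch 4: length 4, Nim-value = 4
Total Nim-value = XOR of all branch values:
0 XOR 2 = 2
2 XOR 5 = 7
7 XOR 1 = 6
6 XOR 4 = 2
Nim-value of the tree = 2

2


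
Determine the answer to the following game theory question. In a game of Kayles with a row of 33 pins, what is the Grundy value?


Kayles: a move removes 1 or 2 adjacent pins from a contiguous row.
Removing pins from a row of k leaves two independent rows (a, b) with a + b = k - 1 (one pin) or a + b = k - 2 (two pins); an end removal gives a = 0.
By Sprague-Grundy, G(k) = mex{ G(a) XOR G(b) } over all these splits. G(0) = 0.
G(1): splits (0,0):0^0=0 -> mex({0}) = 1
G(2): splits (0,1):0^1=1 (0,0):0^0=0 -> mex({0, 1}) = 2
G(3): splits (0,2):0^2=2 (1,1):1^1=0 (0,1):0^1=1 -> mex({0, 1, 2}) = 3
G(4): splits (0,3):0^3=3 (1,2):1^2=3 (0,2):0^2=2 (1,1):1^1=0 -> mex({0, 2, 3}) = 1
G(5): splits (0,4):0^1=1 (1,3):1^3=2 (2,2):2^2=0 (0,3):0^3=3 (1,2):1^2=3 -> mex({0, 1, 2, 3}) = 4
G(6) = mex({0, 1, 2, 4}) = 3
G(7) = mex({0, 1, 3, 4, 5}) = 2
G(8) = mex({0, 2, 3, 5, 6}) = 1
G(9) = mex({0, 1, 2, 3, 6, 7}) = 4
G(10) = mex({0, 1, 3, 4, 5, 7}) = 2
G(11) = mex({0, 1, 2, 3, 4, 5}) = 6
G(12) = mex({0, 1, 2, 3, 5, 6, 7}) = 4
G(13) = mex({0, 2, 3, 4, 6, 7}) = 1
G(14) = mex({0, 1, 4, 5, 6, 7}) = 2
G(15) = mex({0, 1, 2, 3, 4, 5, 6}) = 7
G(16) = mex({0, 2, 3, 5, 6, 7}) = 1
G(17) = mex({0, 1, 2, 3, 5, 6, 7}) = 4
G(18) = mex({0, 1, 2, 4, 5, 6}) = 3
G(19) = mex({0, 1, 3, 4, 5, 7}) = 2
G(20) = mex({0, 2, 3, 4, 5, 6, 7}) = 1
G(21) = mex({0, 1, 2, 3, 5, 6, 7}) = 4
G(22) = mex({0, 1, 2, 3, 4, 5, 7}) = 6
G(23) = mex({0, 1, 2, 3, 4, 5, 6}) = 7
G(24) = mex({0, 1, 2, 3, 5, 6, 7}) = 4
G(25) = mex({0, 2, 3, 4, 6, 7}) = 1
G(26) = mex({0, 1, 3, 4, 5, 6, 7}) = 2
G(27) = mex({0, 1, 2, 3, 4, 5, 6, 7}) = 8
G(28) = mex({0, 1, 2, 3, 4, 6, 7, 8}) = 5
G(29) = mex({0, 1, 2, 3, 5, 6, 7, 8, 9}) = 4
G(30) = mex({0, 1, 2, 3, 4, 5, 6, 9, 10}) = 7
G(31) = mex({0, 1, 3, 4, 5, 7, 10, 11}) = 2
G(32) = mex({0, 2, 3, 4, 5, 6, 7, 9, 11}) = 1
G(33) = mex({0, 1, 2, 3, 4, 5, 6, 7, 9, 12}) = 8
Therefore G(33) = 8.

8


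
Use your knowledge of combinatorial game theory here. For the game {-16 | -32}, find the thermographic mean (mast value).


Game = {-16 | -32}, a switch {a | b} with numbers a > b.
Its thermograph has left wall a - t and right wall b + t, which meet at t = (a - b)/2, where both equal (a + b)/2. So the mast (mean value) is at (a + b)/2.
Mean = (-16 + (-32))/2 = -48/2 = -24

-24


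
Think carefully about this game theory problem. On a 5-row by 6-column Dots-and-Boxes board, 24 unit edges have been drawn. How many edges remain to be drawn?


Grid: 5 x 6 boxes, i.e. 6 rows and 7 columns of dots.
Horizontal edges: (rows + 1) * cols = 6 * 6 = 36
Vertical edges: rows * (cols + 1) = 5 * 7 = 35
Total edges: 36 + 35 = 71
Edges drawn: 24
Remaining: 71 - 24 = 47

47


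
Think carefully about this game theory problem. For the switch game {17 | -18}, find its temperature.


The game is {17 | -18}, a switch {a | b} with numbers a > b.
Cooling {a | b} by t gives {a - t | b + t}, which stops being hot when a - t = b + t, i.e. at t = (a - b)/2. So the temperature of a switch is (a - b)/2.
Temperature = (Left option - Right option) / 2
= (17 - (-18)) / 2
= 35 / 2
= 35/2

35/2


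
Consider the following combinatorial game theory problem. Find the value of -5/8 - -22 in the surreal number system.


x = -5/8, y = -22
Converting to common denominator: 8
x = -5/8, y = -176/8
x - y = -5/8 - -22 = 171/8

171/8


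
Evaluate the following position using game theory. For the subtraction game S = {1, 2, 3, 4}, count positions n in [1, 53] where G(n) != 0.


Subtraction set S = {1, 2, 3, 4}, so G(n) = n mod 5.
G(n) = 0 when n is a multiple of 5.
Multiples of 5 in [1, 53]: 10
N-positions (nonzero Grundy) = 53 - 10 = 43

43


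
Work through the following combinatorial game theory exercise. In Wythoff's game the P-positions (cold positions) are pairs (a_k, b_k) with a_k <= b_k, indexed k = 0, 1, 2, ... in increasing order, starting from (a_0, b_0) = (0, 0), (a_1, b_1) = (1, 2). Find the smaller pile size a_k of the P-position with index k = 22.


By Wythoff's theorem, a_k = floor(k * phi) and b_k = floor(k * phi^2) = a_k + k, where phi = (1 + sqrt(5))/2 is the golden ratio.
phi = (1 + sqrt(5))/2 = 1.618034
k = 22
k * phi = 22 * 1.618034 = 35.596748
a_22 = floor(k * phi) = 35

35


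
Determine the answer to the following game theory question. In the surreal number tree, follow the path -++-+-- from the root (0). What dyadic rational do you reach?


Sign expansion: -++-+--
Rule: track bounds (lo, hi), initially (-inf, +inf). On '+', the current value becomes lo and we move to the simplest number in (value, hi): value + 1 if hi = +inf, otherwise the midpoint (value + hi)/2. On '-', the current value becomes hi and we move to value - 1 if lo = -inf, otherwise the midpoint (lo + value)/2.
Start at 0.
Step 1: sign = -, move left. Bounds: (-inf, 0). Value = -1
Step 2: sign = +, move right. Bounds: (-1, 0). Value = -1/2
Step 3: sign = +, move right. Bounds: (-1/2, 0). Value = -1/4
Step 4: sign = -, move left. Bounds: (-1/2, -1/4). Value = -3/8
Step 5: sign = +, move right. Bounds: (-3/8, -1/4). Value = -5/16
Step 6: sign = -, move left. Bounds: (-3/8, -5/16). Value = -11/32
Step 7: sign = -, move left. Bounds: (-3/8, -11/32). Value = -23/64
The surreal number with sign expansion -++-+-- is -23/64.

-23/64


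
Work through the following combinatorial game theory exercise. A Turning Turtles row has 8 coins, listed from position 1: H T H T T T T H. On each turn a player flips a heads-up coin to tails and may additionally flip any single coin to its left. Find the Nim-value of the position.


Coins: H T H T T T T H
Key fact: a single head at position k behaves exactly like a Nim heap of size k (turning it to T and optionally flipping a coin at j < k corresponds to moving the heap from k to j, or to 0), and heads combine as a disjunctive sum (two heads at the same place would cancel, matching j XOR j = 0). So the Nim-value is the XOR of the 1-indexed positions of the heads.
Face-up positions (1-indexed): [1, 3, 8]
XOR 0 with 1: 0 XOR 1 = 1
XOR 1 with 3: 1 XOR 3 = 2
XOR 2 with 8: 2 XOR 8 = 10
Nim-value = 10

10


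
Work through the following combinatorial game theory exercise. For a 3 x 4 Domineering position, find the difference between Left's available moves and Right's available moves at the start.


Board is 3 x 4 (rows x cols).
Left (vertical) placements: (rows-1) * cols = 2 * 4 = 8
Right (horizontal) placements: rows * (cols-1) = 3 * 3 = 9
Advantage = Left - Right = 8 - 9 = -1

-1


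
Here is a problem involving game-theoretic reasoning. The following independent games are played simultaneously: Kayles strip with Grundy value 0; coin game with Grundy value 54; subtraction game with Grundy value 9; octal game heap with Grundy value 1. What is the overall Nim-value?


By the Sprague-Grundy theorem, the Grundy value of a sum of games is the XOR of individual Grundy values.
Kayles strip: Grundy value = 0. Running XOR: 0 XOR 0 = 0
coin game: Grundy value = 54. Running XOR: 0 XOR 54 = 54
subtraction game: Grundy value = 9. Running XOR: 54 XOR 9 = 63
octal game heap: Grundy value = 1. Running XOR: 63 XOR 1 = 62
The combined Grundy value is 62.

62


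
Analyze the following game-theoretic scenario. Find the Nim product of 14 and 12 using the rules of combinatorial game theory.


Nim multiplication is bilinear over XOR: (u XOR v) * w = (u*w) XOR (v*w).
So we split each operand into its bit components and XOR the pairwise Nim products.
14 = 2 + 4 + 8 (as XOR of powers of 2).
12 = 4 + 8 (as XOR of powers of 2).
Using the standard Nim-product table on single bits:
  2*2 = 3,   2*4 = 8,   2*8 = 12,
  4*4 = 6,   4*8 = 11,  8*8 = 13,
and  1*x = x (identity), k*l = l*k (commutative).
Pairwise Nim products:
  2 * 4 = 8
  2 * 8 = 12
  4 * 4 = 6
  4 * 8 = 11
  8 * 4 = 11
  8 * 8 = 13
XOR them: 8 XOR 12 XOR 6 XOR 11 XOR 11 XOR 13 = 15.
Result: 14 * 12 = 15 (in Nim).

15


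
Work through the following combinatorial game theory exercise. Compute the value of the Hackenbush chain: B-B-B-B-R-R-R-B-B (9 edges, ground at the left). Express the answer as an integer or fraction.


Edges (from ground): B-B-B-B-R-R-R-B-B
By Berlekamp's sign-expansion rule, a Blue-Red Hackenbush stalk has the value of the surreal number whose sign sequence is the edge sequence with B -> + and R -> -.
Sign sequence: ++++---++
Trace the sign expansion in the surreal number tree, starting from 0:
Edge 1: B (sign +) -> bounds (0, +inf), value = 1
Edge 2: B (sign +) -> bounds (1, +inf), value = 2
Edge 3: B (sign +) -> bounds (2, +inf), value = 3
Edge 4: B (sign +) -> bounds (3, +inf), value = 4
Edge 5: R (sign -) -> bounds (3, 4), value = 7/2
Edge 6: R (sign -) -> bounds (3, 7/2), value = 13/4
Edge 7: R (sign -) -> bounds (3, 13/4), value = 25/8
Edge 8: B (sign +) -> bounds (25/8, 13/4), value = 51/16
Edge 9: B (sign +) -> bounds (51/16, 13/4), value = 103/32
Game value = 103/32

103/32


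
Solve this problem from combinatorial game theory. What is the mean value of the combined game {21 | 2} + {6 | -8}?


G1 = {21 | 2}, G2 = {6 | -8}
Each is a switch {a | b} with numbers a > b; its mean value is (a + b)/2, and mean value is additive over game sums: m(G1 + G2) = m(G1) + m(G2).
Mean of G1 = (21 + (2))/2 = 23/2 = 23/2
Mean of G2 = (6 + (-8))/2 = -2/2 = -1
Mean of G1 + G2 = 23/2 + -1 = 21/2

21/2


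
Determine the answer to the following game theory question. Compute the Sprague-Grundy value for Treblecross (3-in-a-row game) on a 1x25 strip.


Treblecross: place X on empty cells; 3-in-a-row wins.
Playing within two cells of an existing X lets the opponent win at once, so sensible play treats the cells i-2..i+2 around each X as dead. The player left with no safe cell loses, so this is a normal-play take-away game on strips of safe cells.
Placing X at cell i (0-indexed) of a strip of k safe cells leaves independent strips of sizes max(0, i-2) and max(0, k-i-3). Hence G(k) = mex{ G(max(0,i-2)) XOR G(max(0,k-i-3)) : 0 <= i < k }, with G(0) = 0.
G(1): splits (0,0):0^0=0 -> mex({0}) = 1
G(2): splits (0,0):0^0=0 -> mex({0}) = 1
G(3): splits (0,0):0^0=0 -> mex({0}) = 1
G(4): splits (0,1):0^1=1 (0,0):0^0=0 -> mex({0, 1}) = 2
G(5): splits (0,2):0^1=1 (0,1):0^1=1 (0,0):0^0=0 -> mex({0, 1}) = 2
G(6) = mex({1}) = 0
G(7) = mex({0, 1, 2}) = 3
G(8) = mex({0, 1, 2}) = 3
G(9) = mex({0, 2}) = 1
G(10) = mex({0, 2, 3}) = 1
G(11) = mex({0, 3}) = 1
G(12) = mex({1, 3}) = 0
G(13) = mex({0, 1, 2, 3}) = 4
G(14) = mex({0, 1, 2}) = 3
G(15) = mex({0, 1, 2}) = 3
G(16) = mex({0, 1, 2, 4}) = 3
G(17) = mex({0, 1, 3, 4}) = 2
G(18) = mex({0, 1, 3, 4}) = 2
G(19) = mex({0, 1, 3, 5}) = 2
G(20) = mex({0, 1, 2, 3, 5}) = 4
G(21) = mex({0, 1, 2, 3, 5}) = 4
G(22) = mex({1, 2, 6}) = 0
G(23) = mex({0, 1, 2, 3, 4, 6}) = 5
G(24) = mex({0, 1, 2, 3, 4}) = 5
G(25) = mex({0, 1, 3, 4, 7}) = 2
Therefore G(25) = 2.

2


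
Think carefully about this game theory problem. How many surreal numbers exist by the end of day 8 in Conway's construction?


Day 0: {|} = 0 is born. Count = 1.
Day n: the number of surreal numbers born by day n is 2^(n+1) - 1.
By day 0: 2^1 - 1 = 1
By day 1: 2^2 - 1 = 3
By day 2: 2^3 - 1 = 7
By day 3: 2^4 - 1 = 15
By day 4: 2^5 - 1 = 31
By day 5: 2^6 - 1 = 63
By day 6: 2^7 - 1 = 127
By day 7: 2^8 - 1 = 255
By day 8: 2^9 - 1 = 511
By day 8: 511 surreal numbers.

511


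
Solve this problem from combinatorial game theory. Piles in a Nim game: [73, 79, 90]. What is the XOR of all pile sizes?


We need the XOR (exclusive or) of all pile sizes.
After XOR-ing pile 1 (size 73): 0 XOR 73 = 73
After XOR-ing pile 2 (size 79): 73 XOR 79 = 6
After XOR-ing pile 3 (size 90): 6 XOR 90 = 92
The Nim-value of this position is 92.

92


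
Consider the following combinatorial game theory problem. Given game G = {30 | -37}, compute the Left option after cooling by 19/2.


Original game: {30 | -37} (a switch {a | b} with a > b).
Cooling by t (for t below the temperature (a - b)/2 = 67/2) taxes each move by t: {a | b} cooled by t is {a - t | b + t}.
Cooling amount: t = 19/2
Cooled Left option: 30 - 19/2 = 41/2
Cooled Right option: -37 + 19/2 = -55/2
Cooled game: {41/2 | -55/2}
Left option = 41/2

41/2


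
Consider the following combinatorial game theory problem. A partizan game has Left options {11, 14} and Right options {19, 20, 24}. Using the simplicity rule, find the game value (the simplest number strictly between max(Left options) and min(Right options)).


Left options: {11, 14}, max = 14
Right options: {19, 20, 24}, min = 19
All options are numbers and max(Left) < min(Right), so by the simplicity theorem the value is the simplest (earliest-born) number strictly between 14 and 19.
Integers 15 through 18 all lie strictly between 14 and 19.
Among integers, the simplest (lowest birthday = smallest |n|; 0 is born on day 0, +-n on day n) is 15.
No non-integer in the interval can be simpler: if x is a non-integer in the interval, then floor(x) or ceil(x) also lies in the interval (the interval contains an integer), and both are proper prefixes of x's sign expansion, i.e. born earlier. So the game value is 15.
Game value = 15

15
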